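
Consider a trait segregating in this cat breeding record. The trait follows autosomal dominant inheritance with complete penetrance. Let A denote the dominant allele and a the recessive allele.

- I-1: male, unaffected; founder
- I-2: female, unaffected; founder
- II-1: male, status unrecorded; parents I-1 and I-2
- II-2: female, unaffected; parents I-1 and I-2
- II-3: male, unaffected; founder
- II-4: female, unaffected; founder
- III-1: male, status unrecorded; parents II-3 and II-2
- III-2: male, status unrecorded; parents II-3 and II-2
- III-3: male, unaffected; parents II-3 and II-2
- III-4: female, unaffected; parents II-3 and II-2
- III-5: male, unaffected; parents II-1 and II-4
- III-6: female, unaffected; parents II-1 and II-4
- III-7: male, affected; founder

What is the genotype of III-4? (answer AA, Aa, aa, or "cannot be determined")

aa

III-4 is unaffected, so III-4 is aa.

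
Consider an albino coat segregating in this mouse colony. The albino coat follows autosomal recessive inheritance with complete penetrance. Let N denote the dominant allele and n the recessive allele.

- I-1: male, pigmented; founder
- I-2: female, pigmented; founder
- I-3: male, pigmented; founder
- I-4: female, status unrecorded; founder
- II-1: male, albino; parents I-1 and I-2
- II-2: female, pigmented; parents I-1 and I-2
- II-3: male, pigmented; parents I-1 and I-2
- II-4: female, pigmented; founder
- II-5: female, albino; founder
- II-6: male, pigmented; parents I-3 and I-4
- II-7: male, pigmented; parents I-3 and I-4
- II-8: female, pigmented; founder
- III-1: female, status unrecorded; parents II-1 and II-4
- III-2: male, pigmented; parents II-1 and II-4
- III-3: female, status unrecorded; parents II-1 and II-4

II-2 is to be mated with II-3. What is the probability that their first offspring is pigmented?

I-1 is pigmented so carries N and passed n to II-1 (nn), so I-1 is Nn.
I-2 is pigmented so carries N and passed n to II-1 (nn), so I-2 is Nn.
II-2 is a pigmented offspring of I-1 (Nn) × I-2 (Nn), whose cross gives 1/4 NN : 1/2 Nn : 1/4 nn; conditioning on being pigmented, II-2 is NN with probability 1/3, Nn with probability 2/3.
II-3 is a pigmented offspring of I-1 (Nn) × I-2 (Nn), whose cross gives 1/4 NN : 1/2 Nn : 1/4 nn; conditioning on being pigmented, II-3 is NN with probability 1/3, Nn with probability 2/3.
Summing over parental genotype combinations, P(offspring is pigmented) = 1/9·1 + 2/9·1 + 2/9·1 + 4/9·3/4 = 8/9.

8/9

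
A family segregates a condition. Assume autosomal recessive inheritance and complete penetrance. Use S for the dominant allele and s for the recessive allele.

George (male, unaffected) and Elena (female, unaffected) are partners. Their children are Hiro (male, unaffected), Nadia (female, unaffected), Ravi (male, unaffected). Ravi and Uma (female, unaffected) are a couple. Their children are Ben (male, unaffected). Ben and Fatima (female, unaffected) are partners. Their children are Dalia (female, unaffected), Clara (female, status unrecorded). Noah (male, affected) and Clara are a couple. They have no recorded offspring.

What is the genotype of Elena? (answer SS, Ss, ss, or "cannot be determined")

cannot be determined

Elena's phenotype allows SS or Ss, and no parent or child forces a single allele at both positions; consistent genotype assignments exist with Elena as SS or Ss.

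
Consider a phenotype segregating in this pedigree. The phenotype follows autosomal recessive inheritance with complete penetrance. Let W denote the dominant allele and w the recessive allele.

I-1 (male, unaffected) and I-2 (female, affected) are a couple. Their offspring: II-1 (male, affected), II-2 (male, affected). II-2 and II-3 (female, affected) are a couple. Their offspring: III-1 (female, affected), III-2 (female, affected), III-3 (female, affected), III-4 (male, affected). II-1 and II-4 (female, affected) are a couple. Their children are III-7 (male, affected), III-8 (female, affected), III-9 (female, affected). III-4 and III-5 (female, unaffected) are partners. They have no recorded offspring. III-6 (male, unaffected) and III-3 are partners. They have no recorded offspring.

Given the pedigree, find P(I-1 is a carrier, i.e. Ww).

1

I-1 is unaffected so carries W and passed w to II-1 (ww), so I-1 is Ww, giving P(Ww) = 1.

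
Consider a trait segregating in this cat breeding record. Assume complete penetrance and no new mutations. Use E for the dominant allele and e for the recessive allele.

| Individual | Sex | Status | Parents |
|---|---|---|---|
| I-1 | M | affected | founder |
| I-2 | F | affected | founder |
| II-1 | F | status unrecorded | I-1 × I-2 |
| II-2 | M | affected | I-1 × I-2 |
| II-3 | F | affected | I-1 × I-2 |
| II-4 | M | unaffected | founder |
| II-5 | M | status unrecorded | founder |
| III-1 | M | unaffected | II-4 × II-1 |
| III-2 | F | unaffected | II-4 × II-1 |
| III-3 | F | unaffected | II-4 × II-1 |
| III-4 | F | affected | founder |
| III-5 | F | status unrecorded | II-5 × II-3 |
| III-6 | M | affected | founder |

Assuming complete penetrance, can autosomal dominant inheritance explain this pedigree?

Yes

A consistent assignment under autosomal dominant exists: I-1 EE, I-2 Ee, II-1 Ee, II-2 EE, II-3 EE, II-4 ee, II-5 EE, III-1 ee, III-2 ee, III-3 ee, III-4 EE, III-5 EE, III-6 EE.
In this assignment every recorded phenotype matches its genotype and every non-founder's genotype is obtainable from its parents' genotypes, so the pedigree is consistent.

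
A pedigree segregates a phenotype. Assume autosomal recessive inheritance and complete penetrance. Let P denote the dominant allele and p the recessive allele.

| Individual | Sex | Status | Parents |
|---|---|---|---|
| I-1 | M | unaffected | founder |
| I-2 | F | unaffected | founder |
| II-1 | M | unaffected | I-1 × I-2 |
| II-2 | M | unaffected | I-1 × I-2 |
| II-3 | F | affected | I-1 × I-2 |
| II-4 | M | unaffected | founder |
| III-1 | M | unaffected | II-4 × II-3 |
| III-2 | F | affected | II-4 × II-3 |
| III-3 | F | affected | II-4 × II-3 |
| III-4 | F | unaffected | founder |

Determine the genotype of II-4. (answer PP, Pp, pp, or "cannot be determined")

From phenotype alone, II-4 is PP or Pp.
II-4 is unaffected so carries P and passed p to III-2 (pp), so II-4 is Pp.

Pp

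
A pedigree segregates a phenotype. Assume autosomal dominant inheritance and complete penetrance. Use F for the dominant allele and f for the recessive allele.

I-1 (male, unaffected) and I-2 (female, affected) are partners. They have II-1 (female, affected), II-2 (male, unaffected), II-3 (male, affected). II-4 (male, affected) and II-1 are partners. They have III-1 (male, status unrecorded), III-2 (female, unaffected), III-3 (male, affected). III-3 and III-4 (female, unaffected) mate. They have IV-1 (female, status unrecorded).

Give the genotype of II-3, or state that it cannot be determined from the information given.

Ff

From phenotype alone, II-3 is FF or Ff.
II-3 is affected so carries F and received f from I-1 (ff), so II-3 is Ff.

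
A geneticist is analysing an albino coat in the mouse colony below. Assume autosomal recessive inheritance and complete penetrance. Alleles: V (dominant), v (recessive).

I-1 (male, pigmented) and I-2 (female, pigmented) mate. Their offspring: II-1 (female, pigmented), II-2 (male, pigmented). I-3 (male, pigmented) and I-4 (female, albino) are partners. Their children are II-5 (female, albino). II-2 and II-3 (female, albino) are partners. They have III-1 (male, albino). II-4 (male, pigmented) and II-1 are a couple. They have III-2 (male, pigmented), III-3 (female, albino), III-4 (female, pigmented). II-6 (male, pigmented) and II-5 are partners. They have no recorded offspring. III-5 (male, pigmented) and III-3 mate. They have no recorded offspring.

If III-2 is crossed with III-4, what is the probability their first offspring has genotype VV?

4/9

II-4 is pigmented so carries V and passed v to III-3 (vv), so II-4 is Vv.
II-1 is pigmented so carries V and passed v to III-3 (vv), so II-1 is Vv.
III-2 is a pigmented offspring of II-4 (Vv) × II-1 (Vv), whose cross gives 1/4 VV : 1/2 Vv : 1/4 vv; conditioning on being pigmented, III-2 is VV with probability 1/3, Vv with probability 2/3.
III-4 is a pigmented offspring of II-4 (Vv) × II-1 (Vv), whose cross gives 1/4 VV : 1/2 Vv : 1/4 vv; conditioning on being pigmented, III-4 is VV with probability 1/3, Vv with probability 2/3.
Summing over parental genotype combinations, P(offspring has genotype VV) = 1/9·1 + 2/9·1/2 + 2/9·1/2 + 4/9·1/4 = 4/9.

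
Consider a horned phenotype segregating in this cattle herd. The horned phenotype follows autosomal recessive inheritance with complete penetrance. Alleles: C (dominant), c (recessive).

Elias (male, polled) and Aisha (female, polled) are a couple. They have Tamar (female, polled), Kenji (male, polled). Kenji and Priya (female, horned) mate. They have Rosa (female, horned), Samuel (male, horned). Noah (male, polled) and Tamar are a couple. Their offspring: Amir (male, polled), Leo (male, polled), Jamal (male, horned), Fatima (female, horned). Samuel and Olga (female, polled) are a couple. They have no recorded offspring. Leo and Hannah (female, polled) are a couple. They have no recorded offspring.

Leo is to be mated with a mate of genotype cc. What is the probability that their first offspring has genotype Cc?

Noah is polled so carries C and passed c to Jamal (cc), so Noah is Cc.
Tamar is polled so carries C and passed c to Jamal (cc), so Tamar is Cc.
Leo is a polled offspring of Noah (Cc) × Tamar (Cc), whose cross gives 1/4 CC : 1/2 Cc : 1/4 cc; conditioning on being polled, Leo is CC with probability 1/3, Cc with probability 2/3.
Summing over parental genotype combinations, P(offspring has genotype Cc) = 1/3·1 + 2/3·1/2 = 2/3.

2/3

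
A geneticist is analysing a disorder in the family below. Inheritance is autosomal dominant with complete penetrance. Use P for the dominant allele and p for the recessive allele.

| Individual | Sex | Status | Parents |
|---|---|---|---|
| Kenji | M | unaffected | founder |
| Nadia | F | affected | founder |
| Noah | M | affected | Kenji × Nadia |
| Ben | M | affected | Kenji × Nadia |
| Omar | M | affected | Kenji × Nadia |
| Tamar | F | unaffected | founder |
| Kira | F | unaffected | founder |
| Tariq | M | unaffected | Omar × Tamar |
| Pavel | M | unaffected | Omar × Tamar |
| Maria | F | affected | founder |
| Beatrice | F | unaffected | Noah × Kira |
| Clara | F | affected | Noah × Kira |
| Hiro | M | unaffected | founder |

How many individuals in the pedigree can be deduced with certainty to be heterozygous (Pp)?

Obligate heterozygotes: Noah is affected so carries P and received p from Kenji (pp), so Noah is Pp; Ben is affected so carries P and received p from Kenji (pp), so Ben is Pp; Omar is affected so carries P and received p from Kenji (pp), so Omar is Pp; Clara is affected so carries P and received p from Kira (pp), so Clara is Pp.
Every other individual is either homozygous by phenotype or has at least one consistent homozygous assignment, so the count is 4.

4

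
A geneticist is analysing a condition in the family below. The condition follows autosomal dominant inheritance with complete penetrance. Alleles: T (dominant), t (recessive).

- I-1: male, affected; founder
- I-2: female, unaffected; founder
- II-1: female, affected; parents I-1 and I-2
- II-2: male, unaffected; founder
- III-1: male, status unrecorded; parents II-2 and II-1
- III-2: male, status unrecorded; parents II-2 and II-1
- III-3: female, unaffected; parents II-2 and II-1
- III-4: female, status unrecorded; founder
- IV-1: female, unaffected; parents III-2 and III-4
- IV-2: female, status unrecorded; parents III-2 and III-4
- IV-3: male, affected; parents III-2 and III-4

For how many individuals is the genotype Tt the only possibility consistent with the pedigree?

Obligate heterozygotes: II-1 is affected so carries T and received t from I-2 (tt), so II-1 is Tt.
Every other individual is either homozygous by phenotype or has at least one consistent homozygous assignment, so the count is 1.

1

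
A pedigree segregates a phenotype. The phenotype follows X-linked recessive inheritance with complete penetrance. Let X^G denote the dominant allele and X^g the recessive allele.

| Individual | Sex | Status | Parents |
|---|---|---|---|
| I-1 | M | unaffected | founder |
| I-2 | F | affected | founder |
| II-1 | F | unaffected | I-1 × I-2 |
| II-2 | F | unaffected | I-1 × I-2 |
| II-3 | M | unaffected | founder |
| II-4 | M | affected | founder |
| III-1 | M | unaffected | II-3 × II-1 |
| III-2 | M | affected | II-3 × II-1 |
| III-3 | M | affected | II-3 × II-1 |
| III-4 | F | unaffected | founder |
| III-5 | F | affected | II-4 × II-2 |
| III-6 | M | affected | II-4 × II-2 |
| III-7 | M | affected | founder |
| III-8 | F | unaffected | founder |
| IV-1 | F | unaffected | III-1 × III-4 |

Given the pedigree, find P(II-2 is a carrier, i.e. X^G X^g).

1

II-2 is unaffected so carries G and received g from I-2 (X^g X^g), so II-2 is X^G X^g, giving P(X^G X^g) = 1.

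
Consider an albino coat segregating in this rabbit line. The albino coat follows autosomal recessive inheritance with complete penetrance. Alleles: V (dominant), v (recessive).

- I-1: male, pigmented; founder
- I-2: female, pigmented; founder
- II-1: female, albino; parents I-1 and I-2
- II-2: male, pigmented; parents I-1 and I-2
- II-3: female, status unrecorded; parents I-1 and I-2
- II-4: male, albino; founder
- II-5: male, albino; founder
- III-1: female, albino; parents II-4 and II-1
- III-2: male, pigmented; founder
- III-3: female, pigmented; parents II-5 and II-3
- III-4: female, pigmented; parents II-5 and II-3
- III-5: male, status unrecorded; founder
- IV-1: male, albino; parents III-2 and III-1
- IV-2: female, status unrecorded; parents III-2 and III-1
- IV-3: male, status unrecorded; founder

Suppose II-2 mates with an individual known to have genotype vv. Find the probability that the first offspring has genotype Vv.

2/3

I-1 is pigmented so carries V and passed v to II-1 (vv), so I-1 is Vv.
I-2 is pigmented so carries V and passed v to II-1 (vv), so I-2 is Vv.
II-2 is a pigmented offspring of I-1 (Vv) × I-2 (Vv), whose cross gives 1/4 VV : 1/2 Vv : 1/4 vv; conditioning on being pigmented, II-2 is VV with probability 1/3, Vv with probability 2/3.
Summing over parental genotype combinations, P(offspring has genotype Vv) = 1/3·1 + 2/3·1/2 = 2/3.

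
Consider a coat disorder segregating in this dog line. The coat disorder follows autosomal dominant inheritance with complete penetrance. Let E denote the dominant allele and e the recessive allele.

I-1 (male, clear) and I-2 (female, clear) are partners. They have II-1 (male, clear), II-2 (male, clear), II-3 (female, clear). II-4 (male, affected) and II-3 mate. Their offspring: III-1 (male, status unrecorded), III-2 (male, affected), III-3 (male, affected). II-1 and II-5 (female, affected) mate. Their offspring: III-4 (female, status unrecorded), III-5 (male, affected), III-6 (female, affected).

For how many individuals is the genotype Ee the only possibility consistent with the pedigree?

4

Obligate heterozygotes: III-2 is affected so carries E and received e from II-3 (ee), so III-2 is Ee; III-3 is affected so carries E and received e from II-3 (ee), so III-3 is Ee; III-5 is affected so carries E and received e from II-1 (ee), so III-5 is Ee; III-6 is affected so carries E and received e from II-1 (ee), so III-6 is Ee.
Every other individual is either homozygous by phenotype or has at least one consistent homozygous assignment, so the count is 4.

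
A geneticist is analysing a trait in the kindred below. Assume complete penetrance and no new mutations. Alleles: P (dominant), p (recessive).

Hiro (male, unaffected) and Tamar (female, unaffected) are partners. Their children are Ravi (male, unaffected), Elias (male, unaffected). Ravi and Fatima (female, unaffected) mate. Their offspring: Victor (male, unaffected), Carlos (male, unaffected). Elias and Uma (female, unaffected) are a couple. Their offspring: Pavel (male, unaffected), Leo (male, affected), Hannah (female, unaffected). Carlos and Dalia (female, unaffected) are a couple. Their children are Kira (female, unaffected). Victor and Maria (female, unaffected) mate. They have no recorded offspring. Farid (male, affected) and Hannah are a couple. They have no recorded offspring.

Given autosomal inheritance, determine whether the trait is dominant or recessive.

recessive

Elias and Uma are both unaffected yet have an affected child Leo. Under dominance, an affected child requires at least one affected parent, so the trait cannot be dominant.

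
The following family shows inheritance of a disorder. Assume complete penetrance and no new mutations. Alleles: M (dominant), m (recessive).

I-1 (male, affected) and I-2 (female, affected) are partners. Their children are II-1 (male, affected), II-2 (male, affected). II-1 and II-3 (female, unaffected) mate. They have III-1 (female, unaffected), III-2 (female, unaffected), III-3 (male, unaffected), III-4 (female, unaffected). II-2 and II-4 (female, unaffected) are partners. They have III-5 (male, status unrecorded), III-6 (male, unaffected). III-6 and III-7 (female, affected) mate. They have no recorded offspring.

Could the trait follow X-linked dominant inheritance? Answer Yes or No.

Under X-linked dominant, III-1 (unaffected, female) cannot arise from II-1 (affected) × II-3 (unaffected).

No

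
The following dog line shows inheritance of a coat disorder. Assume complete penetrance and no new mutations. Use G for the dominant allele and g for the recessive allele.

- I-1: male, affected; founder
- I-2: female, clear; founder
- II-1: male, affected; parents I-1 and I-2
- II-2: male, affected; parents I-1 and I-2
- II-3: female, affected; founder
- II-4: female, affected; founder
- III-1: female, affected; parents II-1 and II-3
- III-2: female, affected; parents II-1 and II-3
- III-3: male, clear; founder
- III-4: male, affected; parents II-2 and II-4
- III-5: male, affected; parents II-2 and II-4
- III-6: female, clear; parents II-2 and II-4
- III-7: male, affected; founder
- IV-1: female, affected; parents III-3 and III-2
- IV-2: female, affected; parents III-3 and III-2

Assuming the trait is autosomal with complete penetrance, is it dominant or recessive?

dominant

II-2 and II-4 are both affected yet have a clear child III-6. Under a recessive model two affected parents are homozygous and every child would be affected, so the trait cannot be recessive.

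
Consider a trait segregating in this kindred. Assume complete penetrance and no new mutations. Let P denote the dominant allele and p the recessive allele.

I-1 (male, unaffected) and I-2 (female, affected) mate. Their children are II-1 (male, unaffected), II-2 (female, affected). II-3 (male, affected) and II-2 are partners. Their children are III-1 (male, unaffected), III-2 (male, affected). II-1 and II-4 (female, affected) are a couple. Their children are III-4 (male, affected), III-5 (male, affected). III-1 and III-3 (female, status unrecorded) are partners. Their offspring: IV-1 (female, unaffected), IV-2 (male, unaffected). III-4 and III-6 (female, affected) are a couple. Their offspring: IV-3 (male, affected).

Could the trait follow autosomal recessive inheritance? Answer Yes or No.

No

Under autosomal recessive, III-1 (unaffected, male) cannot arise from II-3 (affected) × II-2 (affected).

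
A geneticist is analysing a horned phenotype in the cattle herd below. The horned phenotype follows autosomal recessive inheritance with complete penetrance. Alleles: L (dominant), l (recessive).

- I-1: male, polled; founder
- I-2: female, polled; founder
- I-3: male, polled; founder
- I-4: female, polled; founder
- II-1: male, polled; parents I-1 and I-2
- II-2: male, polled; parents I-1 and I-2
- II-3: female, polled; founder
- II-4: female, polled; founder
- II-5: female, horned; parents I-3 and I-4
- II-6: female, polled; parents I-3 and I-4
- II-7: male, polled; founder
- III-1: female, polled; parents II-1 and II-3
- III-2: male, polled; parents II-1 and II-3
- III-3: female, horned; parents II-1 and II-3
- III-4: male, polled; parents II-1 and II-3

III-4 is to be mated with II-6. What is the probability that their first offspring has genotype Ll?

4/9

II-1 is polled so carries L and passed l to III-3 (ll), so II-1 is Ll.
II-3 is polled so carries L and passed l to III-3 (ll), so II-3 is Ll.
III-4 is a polled offspring of II-1 (Ll) × II-3 (Ll), whose cross gives 1/4 LL : 1/2 Ll : 1/4 ll; conditioning on being polled, III-4 is LL with probability 1/3, Ll with probability 2/3.
I-3 is polled so carries L and passed l to II-5 (ll), so I-3 is Ll.
I-4 is polled so carries L and passed l to II-5 (ll), so I-4 is Ll.
II-6 is a polled offspring of I-3 (Ll) × I-4 (Ll), whose cross gives 1/4 LL : 1/2 Ll : 1/4 ll; conditioning on being polled, II-6 is LL with probability 1/3, Ll with probability 2/3.
Summing over parental genotype combinations, P(offspring has genotype Ll) = 2/9·1/2 + 2/9·1/2 + 4/9·1/2 = 4/9.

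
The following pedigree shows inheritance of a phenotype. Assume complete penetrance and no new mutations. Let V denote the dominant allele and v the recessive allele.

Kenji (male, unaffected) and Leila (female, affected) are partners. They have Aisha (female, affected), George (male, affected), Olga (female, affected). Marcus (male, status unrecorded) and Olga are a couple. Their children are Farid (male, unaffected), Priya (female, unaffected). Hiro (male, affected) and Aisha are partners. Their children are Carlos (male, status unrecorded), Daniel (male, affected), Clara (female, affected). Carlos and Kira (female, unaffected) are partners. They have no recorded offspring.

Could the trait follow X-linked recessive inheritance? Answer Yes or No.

Under X-linked recessive, Aisha (affected, female) cannot arise from Kenji (unaffected) × Leila (affected).

No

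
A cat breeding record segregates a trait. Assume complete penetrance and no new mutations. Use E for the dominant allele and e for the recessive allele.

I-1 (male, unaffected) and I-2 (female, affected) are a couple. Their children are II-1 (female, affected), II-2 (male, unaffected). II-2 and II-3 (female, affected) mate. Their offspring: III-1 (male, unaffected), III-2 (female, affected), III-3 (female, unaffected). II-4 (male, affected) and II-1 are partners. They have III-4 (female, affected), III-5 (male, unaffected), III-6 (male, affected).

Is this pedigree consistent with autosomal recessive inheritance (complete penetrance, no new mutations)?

No

Under autosomal recessive, III-5 (unaffected, male) cannot arise from II-4 (affected) × II-1 (affected).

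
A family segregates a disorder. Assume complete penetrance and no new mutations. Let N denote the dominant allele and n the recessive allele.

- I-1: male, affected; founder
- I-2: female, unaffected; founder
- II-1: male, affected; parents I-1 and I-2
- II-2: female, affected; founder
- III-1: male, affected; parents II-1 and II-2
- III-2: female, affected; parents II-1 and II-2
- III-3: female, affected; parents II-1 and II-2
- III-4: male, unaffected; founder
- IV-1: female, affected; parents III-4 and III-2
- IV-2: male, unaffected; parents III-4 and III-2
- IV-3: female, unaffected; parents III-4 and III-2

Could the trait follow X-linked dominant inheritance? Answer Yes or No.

No

Under X-linked dominant, II-1 (affected, male) cannot arise from I-1 (affected) × I-2 (unaffected).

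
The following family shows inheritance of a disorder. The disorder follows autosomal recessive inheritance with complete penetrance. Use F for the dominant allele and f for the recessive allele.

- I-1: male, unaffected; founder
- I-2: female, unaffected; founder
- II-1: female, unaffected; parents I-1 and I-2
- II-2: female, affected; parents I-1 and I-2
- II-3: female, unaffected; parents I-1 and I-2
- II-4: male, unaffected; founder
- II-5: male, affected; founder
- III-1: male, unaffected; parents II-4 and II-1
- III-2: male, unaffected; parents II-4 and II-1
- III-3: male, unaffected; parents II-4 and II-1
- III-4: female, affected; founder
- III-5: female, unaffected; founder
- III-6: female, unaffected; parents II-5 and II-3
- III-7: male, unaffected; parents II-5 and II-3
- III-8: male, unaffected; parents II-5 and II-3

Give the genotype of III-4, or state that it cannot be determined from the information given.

III-4 is affected, so III-4 is ff.

ff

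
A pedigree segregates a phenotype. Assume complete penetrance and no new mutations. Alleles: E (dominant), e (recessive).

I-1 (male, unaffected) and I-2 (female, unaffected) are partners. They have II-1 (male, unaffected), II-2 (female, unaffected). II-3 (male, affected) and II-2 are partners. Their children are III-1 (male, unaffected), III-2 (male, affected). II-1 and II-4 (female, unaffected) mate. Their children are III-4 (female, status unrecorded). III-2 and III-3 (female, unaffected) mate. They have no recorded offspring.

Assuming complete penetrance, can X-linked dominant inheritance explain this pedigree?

Under X-linked dominant, III-2 (affected, male) cannot arise from II-3 (affected) × II-2 (unaffected).

No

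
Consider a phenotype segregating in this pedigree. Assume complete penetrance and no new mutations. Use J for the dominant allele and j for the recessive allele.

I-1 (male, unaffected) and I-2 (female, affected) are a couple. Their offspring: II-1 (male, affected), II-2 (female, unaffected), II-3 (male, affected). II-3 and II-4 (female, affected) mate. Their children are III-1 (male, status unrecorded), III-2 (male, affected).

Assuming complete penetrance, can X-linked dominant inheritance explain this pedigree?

A consistent assignment under X-linked dominant exists: I-1 X^j Y, I-2 X^J X^j, II-1 X^J Y, II-2 X^j X^j, II-3 X^J Y, II-4 X^J X^J, III-1 X^J Y, III-2 X^J Y.
In this assignment every recorded phenotype matches its genotype and every non-founder's genotype is obtainable from its parents' genotypes, so the pedigree is consistent.

Yes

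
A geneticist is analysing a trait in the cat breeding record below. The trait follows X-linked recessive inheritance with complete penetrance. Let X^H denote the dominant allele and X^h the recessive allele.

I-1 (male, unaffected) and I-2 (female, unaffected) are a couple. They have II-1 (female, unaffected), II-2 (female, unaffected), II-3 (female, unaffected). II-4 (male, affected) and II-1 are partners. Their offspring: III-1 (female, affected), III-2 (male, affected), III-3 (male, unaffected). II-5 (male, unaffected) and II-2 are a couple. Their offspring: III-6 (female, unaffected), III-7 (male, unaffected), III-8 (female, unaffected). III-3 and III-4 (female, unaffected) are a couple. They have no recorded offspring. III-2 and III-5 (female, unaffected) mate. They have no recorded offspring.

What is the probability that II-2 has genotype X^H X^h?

1/3

I-1 is unaffected, so I-1 is X^H Y.
I-2 is unaffected so carries H and passed h to II-1 (X^H X^h, whose H came from I-1), so I-2 is X^H X^h.
Their cross gives offspring ratios 1/2 X^H X^H : 1/2 X^H X^h. Conditioning on II-2 being unaffected, P(X^H X^h) = 1/2 / 1 = 1/2 before taking II-2's own offspring into account.
II-5 is unaffected, so II-5 is X^H Y.
Now use II-2's offspring. Probability of each recorded status — unaffected son III-7: 1/2 if II-2 is X^H X^h, 1 if X^H X^H. (III-6, III-8: equally likely either way, so uninformative.)
Bayes: P(X^H X^h) = 1/2·1/2 / (1/2·1/2 + 1/2·1) = 1/3.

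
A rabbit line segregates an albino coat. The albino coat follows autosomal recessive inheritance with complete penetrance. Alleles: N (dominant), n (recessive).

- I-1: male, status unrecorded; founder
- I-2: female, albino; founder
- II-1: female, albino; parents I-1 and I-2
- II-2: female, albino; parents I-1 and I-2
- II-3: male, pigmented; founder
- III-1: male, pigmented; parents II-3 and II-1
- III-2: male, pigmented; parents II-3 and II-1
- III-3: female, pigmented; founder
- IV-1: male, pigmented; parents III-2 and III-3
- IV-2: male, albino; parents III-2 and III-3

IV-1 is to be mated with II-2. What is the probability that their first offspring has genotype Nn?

2/3

III-2 is pigmented so carries N and received n from II-1 (nn), so III-2 is Nn.
III-3 is pigmented so carries N and passed n to IV-2 (nn), so III-3 is Nn.
IV-1 is a pigmented offspring of III-2 (Nn) × III-3 (Nn), whose cross gives 1/4 NN : 1/2 Nn : 1/4 nn; conditioning on being pigmented, IV-1 is NN with probability 1/3, Nn with probability 2/3.
II-2 is albino, so II-2 is nn.
Summing over parental genotype combinations, P(offspring has genotype Nn) = 1/3·1 + 2/3·1/2 = 2/3.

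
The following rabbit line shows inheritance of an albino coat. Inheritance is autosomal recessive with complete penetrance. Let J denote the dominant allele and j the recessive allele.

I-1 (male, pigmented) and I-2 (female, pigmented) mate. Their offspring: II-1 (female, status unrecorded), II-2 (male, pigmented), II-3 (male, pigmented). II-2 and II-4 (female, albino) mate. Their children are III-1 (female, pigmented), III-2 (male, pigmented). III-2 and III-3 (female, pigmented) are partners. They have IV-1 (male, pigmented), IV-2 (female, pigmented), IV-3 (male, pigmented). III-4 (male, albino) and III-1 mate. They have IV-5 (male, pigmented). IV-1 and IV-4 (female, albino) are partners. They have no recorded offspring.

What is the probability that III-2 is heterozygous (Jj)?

III-2 is pigmented so carries J and received j from II-4 (jj), so III-2 is Jj, giving P(Jj) = 1.

1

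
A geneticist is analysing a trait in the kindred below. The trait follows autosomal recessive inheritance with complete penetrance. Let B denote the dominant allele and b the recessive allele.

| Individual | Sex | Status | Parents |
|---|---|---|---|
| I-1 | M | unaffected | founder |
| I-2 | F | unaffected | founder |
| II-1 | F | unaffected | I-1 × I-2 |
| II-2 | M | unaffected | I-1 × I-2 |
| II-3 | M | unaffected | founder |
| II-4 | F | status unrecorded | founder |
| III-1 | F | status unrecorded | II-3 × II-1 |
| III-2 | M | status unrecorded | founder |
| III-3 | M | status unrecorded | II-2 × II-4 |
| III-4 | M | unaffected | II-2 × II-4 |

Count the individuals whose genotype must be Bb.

No individual's genotype is forced to Bb by the pedigree, so the count is 0.

0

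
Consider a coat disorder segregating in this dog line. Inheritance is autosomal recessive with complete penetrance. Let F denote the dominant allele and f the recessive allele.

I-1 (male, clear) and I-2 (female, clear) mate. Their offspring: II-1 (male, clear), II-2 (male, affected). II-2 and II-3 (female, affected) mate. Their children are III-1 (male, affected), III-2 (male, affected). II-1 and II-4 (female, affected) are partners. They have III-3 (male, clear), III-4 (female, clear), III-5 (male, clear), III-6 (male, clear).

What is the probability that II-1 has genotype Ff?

I-1 is clear so carries F and passed f to II-2 (ff), so I-1 is Ff.
I-2 is clear so carries F and passed f to II-2 (ff), so I-2 is Ff.
Their cross gives offspring ratios 1/4 FF : 1/2 Ff : 1/4 ff. Conditioning on II-1 being clear, P(Ff) = 1/2 / 3/4 = 2/3 before taking II-1's own offspring into account.
II-4 is affected, so II-4 is ff.
Now use II-1's offspring. Probability of each recorded status — clear son III-3: 1/2 if II-1 is Ff, 1 if FF; clear daughter III-4: 1/2 if II-1 is Ff, 1 if FF; clear son III-5: 1/2 if II-1 is Ff, 1 if FF; clear son III-6: 1/2 if II-1 is Ff, 1 if FF.
Bayes: P(Ff) = 2/3·1/16 / (2/3·1/16 + 1/3·1) = 1/9.

1/9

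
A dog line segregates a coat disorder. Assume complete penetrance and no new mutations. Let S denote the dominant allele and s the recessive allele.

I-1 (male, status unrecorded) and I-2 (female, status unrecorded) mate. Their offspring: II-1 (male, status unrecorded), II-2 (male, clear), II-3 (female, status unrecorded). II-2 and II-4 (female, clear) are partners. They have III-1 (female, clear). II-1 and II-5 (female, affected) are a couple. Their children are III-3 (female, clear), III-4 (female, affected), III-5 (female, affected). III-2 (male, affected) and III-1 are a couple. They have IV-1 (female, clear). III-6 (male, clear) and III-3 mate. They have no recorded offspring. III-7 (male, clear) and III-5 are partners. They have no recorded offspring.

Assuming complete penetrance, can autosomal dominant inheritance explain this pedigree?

A consistent assignment under autosomal dominant exists: I-1 Ss, I-2 Ss, II-1 Ss, II-2 ss, II-3 SS, II-4 ss, II-5 Ss, III-1 ss, III-2 Ss, III-3 ss, III-4 SS, III-5 SS, III-6 ss, III-7 ss, IV-1 ss.
In this assignment every recorded phenotype matches its genotype and every non-founder's genotype is obtainable from its parents' genotypes, so the pedigree is consistent.

Yes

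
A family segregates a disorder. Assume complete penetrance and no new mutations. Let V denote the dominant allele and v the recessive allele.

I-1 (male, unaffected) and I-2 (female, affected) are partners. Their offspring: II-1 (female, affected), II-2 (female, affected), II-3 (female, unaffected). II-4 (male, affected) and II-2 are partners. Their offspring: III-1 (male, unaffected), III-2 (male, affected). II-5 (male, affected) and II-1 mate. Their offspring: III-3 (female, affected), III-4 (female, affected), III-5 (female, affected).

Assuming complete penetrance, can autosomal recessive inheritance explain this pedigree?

Under autosomal recessive, III-1 (unaffected, male) cannot arise from II-4 (affected) × II-2 (affected).

No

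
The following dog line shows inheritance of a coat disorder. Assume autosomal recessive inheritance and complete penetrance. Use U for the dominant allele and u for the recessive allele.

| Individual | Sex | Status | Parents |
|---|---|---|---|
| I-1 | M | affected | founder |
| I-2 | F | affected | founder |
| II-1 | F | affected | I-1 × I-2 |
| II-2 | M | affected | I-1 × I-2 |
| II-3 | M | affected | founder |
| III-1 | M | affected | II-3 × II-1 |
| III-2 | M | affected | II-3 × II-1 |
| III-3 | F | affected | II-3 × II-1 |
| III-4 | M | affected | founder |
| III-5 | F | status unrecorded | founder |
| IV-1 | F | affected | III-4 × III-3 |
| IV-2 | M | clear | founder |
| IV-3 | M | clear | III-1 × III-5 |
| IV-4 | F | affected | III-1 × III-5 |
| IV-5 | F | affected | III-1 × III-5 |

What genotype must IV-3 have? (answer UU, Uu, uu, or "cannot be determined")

From phenotype alone, IV-3 is UU or Uu.
IV-3 is clear so carries U and received u from III-1 (uu), so IV-3 is Uu.

Uu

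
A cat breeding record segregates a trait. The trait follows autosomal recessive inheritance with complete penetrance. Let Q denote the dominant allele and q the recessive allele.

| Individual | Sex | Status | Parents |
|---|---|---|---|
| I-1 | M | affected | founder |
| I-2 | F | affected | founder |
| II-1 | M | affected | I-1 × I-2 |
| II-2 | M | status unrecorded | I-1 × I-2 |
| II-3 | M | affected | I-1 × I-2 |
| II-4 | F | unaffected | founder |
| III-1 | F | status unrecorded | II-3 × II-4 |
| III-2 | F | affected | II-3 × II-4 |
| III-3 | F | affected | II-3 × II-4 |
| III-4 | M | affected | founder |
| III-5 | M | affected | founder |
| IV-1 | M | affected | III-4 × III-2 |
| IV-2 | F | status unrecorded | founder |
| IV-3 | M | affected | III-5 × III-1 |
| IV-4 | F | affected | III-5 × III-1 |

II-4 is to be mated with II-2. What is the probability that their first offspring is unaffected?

1/2

II-4 is unaffected so carries Q and passed q to III-2 (qq), so II-4 is Qq.
II-2 received q from I-1 (qq) and received q from I-2 (qq), so II-2 is qq.
The cross gives 1/2 Qq : 1/2 qq, so P(offspring is unaffected) = 1/2.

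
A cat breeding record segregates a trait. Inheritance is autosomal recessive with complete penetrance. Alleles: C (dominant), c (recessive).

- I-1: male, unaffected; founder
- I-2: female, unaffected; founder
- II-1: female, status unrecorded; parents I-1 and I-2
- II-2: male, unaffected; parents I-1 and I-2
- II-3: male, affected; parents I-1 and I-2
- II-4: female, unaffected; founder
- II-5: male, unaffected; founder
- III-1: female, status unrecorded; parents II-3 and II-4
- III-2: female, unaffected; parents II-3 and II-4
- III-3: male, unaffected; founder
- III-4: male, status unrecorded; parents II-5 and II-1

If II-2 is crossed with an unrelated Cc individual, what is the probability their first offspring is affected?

I-1 is unaffected so carries C and passed c to II-3 (cc), so I-1 is Cc.
I-2 is unaffected so carries C and passed c to II-3 (cc), so I-2 is Cc.
II-2 is an unaffected offspring of I-1 (Cc) × I-2 (Cc), whose cross gives 1/4 CC : 1/2 Cc : 1/4 cc; conditioning on being unaffected, II-2 is CC with probability 1/3, Cc with probability 2/3.
Summing over parental genotype combinations, P(offspring is affected) = 2/3·1/4 = 1/6.

1/6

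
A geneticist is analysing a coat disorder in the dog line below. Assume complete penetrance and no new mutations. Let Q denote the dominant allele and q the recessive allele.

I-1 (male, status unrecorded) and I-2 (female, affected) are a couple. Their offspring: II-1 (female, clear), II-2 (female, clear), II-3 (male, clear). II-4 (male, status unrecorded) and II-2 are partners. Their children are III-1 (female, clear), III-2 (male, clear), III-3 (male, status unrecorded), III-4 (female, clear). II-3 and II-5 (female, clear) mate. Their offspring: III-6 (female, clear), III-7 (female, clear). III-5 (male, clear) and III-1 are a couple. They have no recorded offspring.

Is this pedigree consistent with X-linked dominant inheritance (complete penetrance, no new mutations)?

A consistent assignment under X-linked dominant exists: I-1 X^q Y, I-2 X^Q X^q, II-1 X^q X^q, II-2 X^q X^q, II-3 X^q Y, II-4 X^q Y, II-5 X^q X^q, III-1 X^q X^q, III-2 X^q Y, III-3 X^q Y, III-4 X^q X^q, III-5 X^q Y, III-6 X^q X^q, III-7 X^q X^q.
In this assignment every recorded phenotype matches its genotype and every non-founder's genotype is obtainable from its parents' genotypes, so the pedigree is consistent.

Yes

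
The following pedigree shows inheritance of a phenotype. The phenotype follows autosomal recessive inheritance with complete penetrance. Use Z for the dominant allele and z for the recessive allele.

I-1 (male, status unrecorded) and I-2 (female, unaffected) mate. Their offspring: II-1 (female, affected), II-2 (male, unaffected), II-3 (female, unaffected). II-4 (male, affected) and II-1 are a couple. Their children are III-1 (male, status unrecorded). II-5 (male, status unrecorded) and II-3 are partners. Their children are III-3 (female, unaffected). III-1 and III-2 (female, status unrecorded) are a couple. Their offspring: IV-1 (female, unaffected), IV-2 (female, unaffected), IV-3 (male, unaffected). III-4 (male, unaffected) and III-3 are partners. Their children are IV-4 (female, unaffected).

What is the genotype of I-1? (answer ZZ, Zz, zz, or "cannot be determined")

I-1's phenotype is unrecorded, and no parent or child forces a single allele at both positions; consistent genotype assignments exist with I-1 as Zz or zz.

cannot be determined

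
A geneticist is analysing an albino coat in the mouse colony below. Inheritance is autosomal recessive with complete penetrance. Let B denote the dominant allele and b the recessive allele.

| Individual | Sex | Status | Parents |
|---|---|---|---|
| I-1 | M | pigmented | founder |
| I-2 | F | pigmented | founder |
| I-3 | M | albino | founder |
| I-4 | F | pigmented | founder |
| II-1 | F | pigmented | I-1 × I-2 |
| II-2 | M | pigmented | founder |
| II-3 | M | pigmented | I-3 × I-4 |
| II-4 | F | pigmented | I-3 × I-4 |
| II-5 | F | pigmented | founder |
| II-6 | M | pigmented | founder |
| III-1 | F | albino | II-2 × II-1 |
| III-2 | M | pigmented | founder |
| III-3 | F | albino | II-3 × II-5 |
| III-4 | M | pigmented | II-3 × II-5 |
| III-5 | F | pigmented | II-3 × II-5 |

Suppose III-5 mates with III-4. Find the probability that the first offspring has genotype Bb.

II-3 is pigmented so carries B and received b from I-3 (bb), so II-3 is Bb.
II-5 is pigmented so carries B and passed b to III-3 (bb), so II-5 is Bb.
III-5 is a pigmented offspring of II-3 (Bb) × II-5 (Bb), whose cross gives 1/4 BB : 1/2 Bb : 1/4 bb; conditioning on being pigmented, III-5 is BB with probability 1/3, Bb with probability 2/3.
III-4 is a pigmented offspring of II-3 (Bb) × II-5 (Bb), whose cross gives 1/4 BB : 1/2 Bb : 1/4 bb; conditioning on being pigmented, III-4 is BB with probability 1/3, Bb with probability 2/3.
Summing over parental genotype combinations, P(offspring has genotype Bb) = 2/9·1/2 + 2/9·1/2 + 4/9·1/2 = 4/9.

4/9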